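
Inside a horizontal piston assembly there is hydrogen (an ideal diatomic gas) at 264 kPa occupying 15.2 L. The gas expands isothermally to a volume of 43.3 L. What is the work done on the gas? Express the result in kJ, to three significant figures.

W ≈ -4.20 kJ

Isothermal: W = nRT ln(V₂/V₁) = P₁V₁ ln(V₂/V₁).
P₁V₁ = (264 kPa)(15.2 L) = 4013 J.
W = 4013 × ln(43.3/15.2) = 4013 × 1.047
W_by_gas = 4201 J; work on gas = −W_by = -4201 J.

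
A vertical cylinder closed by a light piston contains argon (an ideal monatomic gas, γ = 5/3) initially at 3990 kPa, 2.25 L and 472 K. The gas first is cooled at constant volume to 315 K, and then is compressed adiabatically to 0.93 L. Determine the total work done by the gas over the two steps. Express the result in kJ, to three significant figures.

W_total ≈ -7.21 kJ

Step 1 (isochoric): W = 0 (constant volume).
After step 1: P = 2663 kPa (V unchanged).
Step 2 (adiabatic): W = (P₁V₁ − P₂V₂)/(γ−1) = (5991 − 10798)/0.667 = -7209 J.
W_total = 0 − 7209 = -7209 J.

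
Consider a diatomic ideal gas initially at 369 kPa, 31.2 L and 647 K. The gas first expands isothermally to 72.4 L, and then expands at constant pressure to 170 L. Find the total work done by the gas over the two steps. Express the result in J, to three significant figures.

Step 1 (isothermal): W = P₁V₁ ln(V₂/V₁) = (11513) ln(72.4/31.2) = 9691 J.
After step 1: P = 159 kPa, V = 72.4 L, T = 647 K.
Step 2 (isobaric): W = PΔV = (159 kPa)(170 − 72.4 L) = 15520 J.
W_total = 9691 + 15520 = 25211 J.

W_total ≈ 25200 J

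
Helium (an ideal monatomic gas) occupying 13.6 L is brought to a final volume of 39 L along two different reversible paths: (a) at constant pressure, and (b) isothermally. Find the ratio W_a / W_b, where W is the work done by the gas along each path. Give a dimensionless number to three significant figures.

W_a / W_b ≈ 1.77

Path (a) isobaric: W = P₁(V₂ − V₁) → W_a/(P₁V₁) = 1.868.
Path (b) isothermal: W = P₁V₁ ln(V₂/V₁) → W_b/(P₁V₁) = 1.053.
W_a / W_b = 1.868 / 1.053 = 1.773.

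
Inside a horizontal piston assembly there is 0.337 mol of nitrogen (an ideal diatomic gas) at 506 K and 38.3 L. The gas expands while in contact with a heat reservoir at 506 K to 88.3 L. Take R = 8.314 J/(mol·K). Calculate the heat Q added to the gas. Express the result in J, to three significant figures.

Isothermal ⇒ ΔU = 0, so Q = W = nRT ln(V₂/V₁).
Q = (0.337)(8.314)(506) ln(88.3/38.3) = 1418 × 0.8353 = 1184 J.

Q ≈ 1180 J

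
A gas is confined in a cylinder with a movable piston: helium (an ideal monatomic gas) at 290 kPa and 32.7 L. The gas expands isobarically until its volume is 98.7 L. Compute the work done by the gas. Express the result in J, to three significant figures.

W ≈ 19100 J

Isobaric: W = P ΔV.
W = (290 kPa)(98.7 − 32.7 L) = (290)(66) = 19140 J.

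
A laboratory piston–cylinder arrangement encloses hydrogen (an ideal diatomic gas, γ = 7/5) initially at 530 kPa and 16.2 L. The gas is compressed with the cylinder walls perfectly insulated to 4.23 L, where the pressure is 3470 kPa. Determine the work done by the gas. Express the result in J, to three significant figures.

W ≈ -15200 J

Adiabatic: W = (P₁V₁ − P₂V₂)/(γ − 1) with γ = 7/5.
P₁V₁ = 8586 J, P₂V₂ = 14678 J.
W = (8586 − 14678) / 0.4 = -15230 J.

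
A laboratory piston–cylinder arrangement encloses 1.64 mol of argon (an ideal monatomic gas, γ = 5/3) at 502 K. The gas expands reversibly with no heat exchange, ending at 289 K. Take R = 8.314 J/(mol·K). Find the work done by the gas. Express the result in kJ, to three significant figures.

W ≈ 4.36 kJ

Adiabatic ⇒ Q = 0, so W_by = −ΔU = nCᵥ(T₁ − T₂).
Cᵥ = 3R/2 = 12.47 J/(mol·K).
W = (1.64)(12.47)(502 − 289) = 4356 J.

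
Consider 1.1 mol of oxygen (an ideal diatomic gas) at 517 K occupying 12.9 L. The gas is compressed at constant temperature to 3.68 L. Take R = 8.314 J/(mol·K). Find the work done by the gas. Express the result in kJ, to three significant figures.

Isothermal: W = nRT ln(V₂/V₁).
W = (1.1)(8.314)(517) × ln(3.68/12.9)
  = 4728 × -1.254
W_by_gas = -5931 J.

W ≈ -5.93 kJ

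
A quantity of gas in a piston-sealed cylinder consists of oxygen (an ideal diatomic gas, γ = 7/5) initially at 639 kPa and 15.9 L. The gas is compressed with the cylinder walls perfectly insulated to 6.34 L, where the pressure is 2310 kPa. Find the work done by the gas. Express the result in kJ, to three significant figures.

W ≈ -11.2 kJ

Adiabatic: W = (P₁V₁ − P₂V₂)/(γ − 1) with γ = 7/5.
P₁V₁ = 10160 J, P₂V₂ = 14645 J.
W = (10160 − 14645) / 0.4 = -11213 J.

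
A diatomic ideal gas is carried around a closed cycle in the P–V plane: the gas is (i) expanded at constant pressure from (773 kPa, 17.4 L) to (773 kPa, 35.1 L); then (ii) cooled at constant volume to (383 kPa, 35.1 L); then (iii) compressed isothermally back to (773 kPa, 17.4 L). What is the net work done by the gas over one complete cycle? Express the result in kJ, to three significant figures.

Leg (i): W = PΔV = (773)(35.1 − 17.4) = 13682 J.
Leg (ii): W = 0.
Leg (iii): W = PᵢVᵢ ln(V_f/Vᵢ) = (13443) ln(17.4/35.1) = -9434 J.
W_net = 13682 − 9434 = 4249 J.

W_net ≈ 4.25 kJ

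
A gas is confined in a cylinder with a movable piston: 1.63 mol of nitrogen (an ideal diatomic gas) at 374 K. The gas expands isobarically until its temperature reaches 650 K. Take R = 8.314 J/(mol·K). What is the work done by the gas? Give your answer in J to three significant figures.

Isobaric: W = P ΔV = nR ΔT.
W = (1.63)(8.314)(650 − 374) = 3740 J.

W ≈ 3740 J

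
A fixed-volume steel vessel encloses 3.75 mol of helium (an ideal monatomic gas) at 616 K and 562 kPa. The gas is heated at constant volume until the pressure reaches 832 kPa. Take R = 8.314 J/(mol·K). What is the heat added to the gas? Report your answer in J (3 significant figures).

Constant volume ⇒ W = 0, so Q = ΔU = nCᵥΔT with Cᵥ = 3R/2 = 12.47 J/(mol·K).
At constant V, T₂/T₁ = P₂/P₁ ⇒ ΔT = T₁(P₂/P₁ − 1) = 616·(832/562 − 1) = 295.9 K.
ΔU = (3.75)(12.47)(295.9) = 13840 J.

Q ≈ 13800 J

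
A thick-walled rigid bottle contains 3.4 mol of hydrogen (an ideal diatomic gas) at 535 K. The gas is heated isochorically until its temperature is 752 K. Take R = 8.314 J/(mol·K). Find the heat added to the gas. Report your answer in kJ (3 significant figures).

Constant volume ⇒ W = 0, so Q = ΔU = nCᵥΔT with Cᵥ = 5R/2 = 20.79 J/(mol·K).
ΔU = (3.4)(20.79)(752 − 535) = 15335 J.

Q ≈ 15.3 kJ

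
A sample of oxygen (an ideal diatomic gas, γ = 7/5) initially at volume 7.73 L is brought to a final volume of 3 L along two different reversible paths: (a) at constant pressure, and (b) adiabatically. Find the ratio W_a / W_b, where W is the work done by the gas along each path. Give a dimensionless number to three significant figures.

Path (a) isobaric: W = P₁(V₂ − V₁) → W_a/(P₁V₁) = -0.6119.
Path (b) adiabatic: W = P₁V₁(1 − (V₁/V₂)^(γ−1))/(γ−1) → W_b/(P₁V₁) = -1.151.
W_a / W_b = -0.6119 / -1.151 = 0.5318.

W_a / W_b ≈ 0.532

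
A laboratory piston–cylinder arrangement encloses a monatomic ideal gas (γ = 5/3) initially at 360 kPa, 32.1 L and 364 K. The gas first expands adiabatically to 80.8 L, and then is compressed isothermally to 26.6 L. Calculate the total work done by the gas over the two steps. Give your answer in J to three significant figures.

W_total ≈ 1030 J

Step 1 (adiabatic): W = (P₁V₁ − P₂V₂)/(γ−1) = (11556 − 6245)/0.667 = 7966 J.
After step 1: P = 77.29 kPa, V = 80.8 L, T = 196.7 K.
Step 2 (isothermal): W = P₁V₁ ln(V₂/V₁) = (6245) ln(26.6/80.8) = -6939 J.
W_total = 7966 − 6939 = 1028 J.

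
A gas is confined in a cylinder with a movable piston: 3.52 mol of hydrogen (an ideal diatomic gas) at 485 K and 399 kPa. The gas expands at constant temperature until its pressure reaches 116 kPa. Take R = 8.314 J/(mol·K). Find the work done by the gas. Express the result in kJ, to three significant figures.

Isothermal process: W = nRT ln(V₂/V₁) = nRT ln(P₁/P₂).
W = (3.52)(8.314)(485) × ln(399/116)
  = 14194 × ln(3.44) = 14194 × 1.235
W_by_gas = 17534 J.

W ≈ 17.5 kJ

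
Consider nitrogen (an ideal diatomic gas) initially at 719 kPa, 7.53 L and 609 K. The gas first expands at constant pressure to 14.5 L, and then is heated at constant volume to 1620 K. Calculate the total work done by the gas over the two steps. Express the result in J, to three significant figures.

Step 1 (isobaric): W = PΔV = (719 kPa)(14.5 − 7.53 L) = 5011 J.
Step 2 (isochoric): W = 0 (constant volume).
W_total = 5011 + 0 = 5011 J.

W_total ≈ 5010 J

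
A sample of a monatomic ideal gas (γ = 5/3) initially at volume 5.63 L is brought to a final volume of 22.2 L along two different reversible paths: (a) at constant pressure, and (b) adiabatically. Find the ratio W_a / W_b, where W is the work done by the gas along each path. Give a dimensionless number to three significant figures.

W_a / W_b ≈ 3.27

Path (a) isobaric: W = P₁(V₂ − V₁) → W_a/(P₁V₁) = 2.943.
Path (b) adiabatic: W = P₁V₁(1 − (V₁/V₂)^(γ−1))/(γ−1) → W_b/(P₁V₁) = 0.899.
W_a / W_b = 2.943 / 0.899 = 3.274.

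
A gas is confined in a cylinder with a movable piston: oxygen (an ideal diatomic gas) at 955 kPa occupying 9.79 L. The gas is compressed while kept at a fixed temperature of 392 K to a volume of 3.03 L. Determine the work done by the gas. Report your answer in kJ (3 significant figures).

W ≈ -11.0 kJ

Isothermal: W = nRT ln(V₂/V₁) = P₁V₁ ln(V₂/V₁).
P₁V₁ = (955 kPa)(9.79 L) = 9349 J.
W = 9349 × ln(3.03/9.79) = 9349 × -1.173
W_by_gas = -10965 J.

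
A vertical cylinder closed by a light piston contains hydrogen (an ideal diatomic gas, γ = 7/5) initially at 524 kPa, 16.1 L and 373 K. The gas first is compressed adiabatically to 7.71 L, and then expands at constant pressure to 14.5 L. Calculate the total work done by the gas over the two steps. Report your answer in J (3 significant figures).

Step 1 (adiabatic): W = (P₁V₁ − P₂V₂)/(γ−1) = (8436 − 11326)/0.4 = -7223 J.
After step 1: P = 1469 kPa, V = 7.71 L, T = 500.7 K.
Step 2 (isobaric): W = PΔV = (1469 kPa)(14.5 − 7.71 L) = 9974 J.
W_total = -7223 + 9974 = 2751 J.

W_total ≈ 2750 J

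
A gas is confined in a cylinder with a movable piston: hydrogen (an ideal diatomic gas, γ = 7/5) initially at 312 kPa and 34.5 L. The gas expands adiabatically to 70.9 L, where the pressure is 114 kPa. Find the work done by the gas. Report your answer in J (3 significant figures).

Adiabatic: W = (P₁V₁ − P₂V₂)/(γ − 1) with γ = 7/5.
P₁V₁ = 10764 J, P₂V₂ = 8083 J.
W = (10764 − 8083) / 0.4 = 6704 J.

W ≈ 6700 J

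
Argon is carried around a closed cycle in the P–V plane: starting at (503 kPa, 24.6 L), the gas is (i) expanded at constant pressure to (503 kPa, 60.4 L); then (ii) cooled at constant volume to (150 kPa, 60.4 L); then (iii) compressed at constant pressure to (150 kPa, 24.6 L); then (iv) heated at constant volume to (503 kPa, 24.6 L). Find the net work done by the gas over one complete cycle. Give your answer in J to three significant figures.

W_net ≈ 12600 J

Constant-volume legs do no work.
W(i) = (503)(60.4 − 24.6) = 18007 J; W(iii) = (150)(24.6 − 60.4) = -5370 J.
W_net = 18007 − 5370 = 12637 J (the clockwise enclosed area).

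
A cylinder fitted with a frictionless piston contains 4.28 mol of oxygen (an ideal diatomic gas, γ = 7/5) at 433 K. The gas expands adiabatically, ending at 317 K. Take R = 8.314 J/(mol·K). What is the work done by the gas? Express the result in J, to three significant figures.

W ≈ 10300 J

Adiabatic ⇒ Q = 0, so W_by = −ΔU = nCᵥ(T₁ − T₂).
Cᵥ = 5R/2 = 20.79 J/(mol·K).
W = (4.28)(20.79)(433 − 317) = 10319 J.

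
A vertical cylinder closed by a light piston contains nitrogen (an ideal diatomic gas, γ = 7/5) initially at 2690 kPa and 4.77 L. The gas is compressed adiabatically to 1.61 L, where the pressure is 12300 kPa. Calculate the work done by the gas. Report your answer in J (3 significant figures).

Adiabatic: W = (P₁V₁ − P₂V₂)/(γ − 1) with γ = 7/5.
P₁V₁ = 12831 J, P₂V₂ = 19803 J.
W = (12831 − 19803) / 0.4 = -17429 J.

W ≈ -17400 J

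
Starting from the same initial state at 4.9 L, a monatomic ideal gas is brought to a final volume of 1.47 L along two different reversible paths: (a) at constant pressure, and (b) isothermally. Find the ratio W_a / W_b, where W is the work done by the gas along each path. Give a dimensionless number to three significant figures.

Path (a) isobaric: W = P₁(V₂ − V₁) → W_a/(P₁V₁) = -0.7.
Path (b) isothermal: W = P₁V₁ ln(V₂/V₁) → W_b/(P₁V₁) = -1.204.
W_a / W_b = -0.7 / -1.204 = 0.5814.

W_a / W_b ≈ 0.581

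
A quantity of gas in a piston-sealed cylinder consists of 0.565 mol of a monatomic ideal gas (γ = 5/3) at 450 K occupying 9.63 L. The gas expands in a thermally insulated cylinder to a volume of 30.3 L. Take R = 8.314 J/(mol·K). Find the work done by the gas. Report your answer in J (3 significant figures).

Adiabatic: TV^(γ−1) = const with γ = 5/3.
T₂ = T₁ (V₁/V₂)^(γ−1) = 450 × (9.63/30.3)^0.667 = 450 × 0.4657 = 209.6 K.
W_by = nCᵥ(T₁ − T₂) = (0.565)(12.47)(450 − 209.6) = 1694 J.

W ≈ 1690 J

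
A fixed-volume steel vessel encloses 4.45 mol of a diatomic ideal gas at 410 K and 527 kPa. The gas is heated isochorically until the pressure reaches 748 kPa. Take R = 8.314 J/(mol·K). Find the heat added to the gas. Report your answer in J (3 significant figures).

Constant volume ⇒ W = 0, so Q = ΔU = nCᵥΔT with Cᵥ = 5R/2 = 20.79 J/(mol·K).
At constant V, T₂/T₁ = P₂/P₁ ⇒ ΔT = T₁(P₂/P₁ − 1) = 410·(748/527 − 1) = 171.9 K.
ΔU = (4.45)(20.79)(171.9) = 15903 J.

Q ≈ 15900 J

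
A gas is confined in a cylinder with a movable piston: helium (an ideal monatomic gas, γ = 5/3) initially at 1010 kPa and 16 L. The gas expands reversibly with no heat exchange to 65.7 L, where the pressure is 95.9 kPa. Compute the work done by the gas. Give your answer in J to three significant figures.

Adiabatic: W = (P₁V₁ − P₂V₂)/(γ − 1) with γ = 5/3.
P₁V₁ = 16160 J, P₂V₂ = 6301 J.
W = (16160 − 6301) / 0.6667 = 14789 J.

W ≈ 14800 J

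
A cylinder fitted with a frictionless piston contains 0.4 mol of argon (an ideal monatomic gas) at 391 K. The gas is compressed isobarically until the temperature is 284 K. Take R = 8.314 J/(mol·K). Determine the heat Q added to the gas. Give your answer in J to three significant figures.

Isobaric: W = nRΔT = (0.4)(8.314)(-107) = -355.8 J.
ΔU = nCᵥΔT with Cᵥ = 3R/2: ΔU = (0.4)(12.47)(-107) = -533.8 J.
Q = ΔU + W = -533.8 − 355.8 = -889.6 J.

Q ≈ -890 J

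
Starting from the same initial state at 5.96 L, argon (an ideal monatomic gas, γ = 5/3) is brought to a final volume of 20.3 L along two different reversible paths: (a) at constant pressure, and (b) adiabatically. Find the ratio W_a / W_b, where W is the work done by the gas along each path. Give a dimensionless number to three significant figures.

W_a / W_b ≈ 2.87

Path (a) isobaric: W = P₁(V₂ − V₁) → W_a/(P₁V₁) = 2.406.
Path (b) adiabatic: W = P₁V₁(1 − (V₁/V₂)^(γ−1))/(γ−1) → W_b/(P₁V₁) = 0.8374.
W_a / W_b = 2.406 / 0.8374 = 2.873.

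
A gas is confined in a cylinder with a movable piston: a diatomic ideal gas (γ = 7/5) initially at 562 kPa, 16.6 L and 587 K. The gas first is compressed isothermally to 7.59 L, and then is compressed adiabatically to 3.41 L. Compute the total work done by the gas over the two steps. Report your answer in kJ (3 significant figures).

W_total ≈ -16.1 kJ

Step 1 (isothermal): W = P₁V₁ ln(V₂/V₁) = (9329) ln(7.59/16.6) = -7301 J.
After step 1: P = 1229 kPa, V = 7.59 L, T = 587 K.
Step 2 (adiabatic): W = (P₁V₁ − P₂V₂)/(γ−1) = (9329 − 12848)/0.4 = -8797 J.
W_total = -7301 − 8797 = -16098 J.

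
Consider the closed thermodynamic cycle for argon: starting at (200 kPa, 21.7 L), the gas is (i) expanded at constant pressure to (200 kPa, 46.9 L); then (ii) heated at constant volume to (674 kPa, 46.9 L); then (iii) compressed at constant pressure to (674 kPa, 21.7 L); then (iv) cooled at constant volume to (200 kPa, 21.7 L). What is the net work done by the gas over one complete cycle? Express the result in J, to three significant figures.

Constant-volume legs do no work.
W(i) = (200)(46.9 − 21.7) = 5040 J; W(iii) = (674)(21.7 − 46.9) = -16985 J.
W_net = 5040 − 16985 = -11945 J (the counter-clockwise enclosed area).

W_net ≈ -11900 J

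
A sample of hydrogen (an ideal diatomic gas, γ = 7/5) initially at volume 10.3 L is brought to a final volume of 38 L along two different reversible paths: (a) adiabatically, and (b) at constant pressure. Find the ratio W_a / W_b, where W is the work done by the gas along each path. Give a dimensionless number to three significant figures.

Path (a) adiabatic: W = P₁V₁(1 − (V₁/V₂)^(γ−1))/(γ−1) → W_a/(P₁V₁) = 1.017.
Path (b) isobaric: W = P₁(V₂ − V₁) → W_b/(P₁V₁) = 2.689.
W_a / W_b = 1.017 / 2.689 = 0.3781.

W_a / W_b ≈ 0.378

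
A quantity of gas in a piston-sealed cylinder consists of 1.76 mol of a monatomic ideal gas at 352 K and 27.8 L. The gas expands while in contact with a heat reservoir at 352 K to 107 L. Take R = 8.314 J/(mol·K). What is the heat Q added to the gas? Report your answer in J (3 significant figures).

Isothermal ⇒ ΔU = 0, so Q = W = nRT ln(V₂/V₁).
Q = (1.76)(8.314)(352) ln(107/27.8) = 5151 × 1.348 = 6942 J.

Q ≈ 6940 J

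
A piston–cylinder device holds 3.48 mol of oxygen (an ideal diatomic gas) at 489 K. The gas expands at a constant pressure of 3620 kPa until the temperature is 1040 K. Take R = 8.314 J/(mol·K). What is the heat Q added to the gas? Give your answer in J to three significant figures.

Q ≈ 55800 J

Isobaric: W = nRΔT = (3.48)(8.314)(551) = 15942 J.
ΔU = nCᵥΔT with Cᵥ = 5R/2: ΔU = (3.48)(20.79)(551) = 39855 J.
Q = ΔU + W = 39855 + 15942 = 55797 J.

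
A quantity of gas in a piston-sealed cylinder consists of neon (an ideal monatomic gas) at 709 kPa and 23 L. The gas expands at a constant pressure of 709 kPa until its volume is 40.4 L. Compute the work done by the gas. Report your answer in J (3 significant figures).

Isobaric: W = P ΔV.
W = (709 kPa)(40.4 − 23 L) = (709)(17.4) = 12337 J.

W ≈ 12300 J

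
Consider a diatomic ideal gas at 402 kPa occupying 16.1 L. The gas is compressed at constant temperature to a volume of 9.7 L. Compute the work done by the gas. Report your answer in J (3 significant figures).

Isothermal: W = nRT ln(V₂/V₁) = P₁V₁ ln(V₂/V₁).
P₁V₁ = (402 kPa)(16.1 L) = 6472 J.
W = 6472 × ln(9.7/16.1) = 6472 × -0.5067
W_by_gas = -3279 J.

W ≈ -3280 J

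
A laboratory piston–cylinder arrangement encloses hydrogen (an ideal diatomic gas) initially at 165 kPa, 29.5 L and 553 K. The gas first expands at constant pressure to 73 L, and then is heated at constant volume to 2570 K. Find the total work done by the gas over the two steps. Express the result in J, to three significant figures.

W_total ≈ 7180 J

Step 1 (isobaric): W = PΔV = (165 kPa)(73 − 29.5 L) = 7178 J.
Step 2 (isochoric): W = 0 (constant volume).
W_total = 7178 + 0 = 7178 J.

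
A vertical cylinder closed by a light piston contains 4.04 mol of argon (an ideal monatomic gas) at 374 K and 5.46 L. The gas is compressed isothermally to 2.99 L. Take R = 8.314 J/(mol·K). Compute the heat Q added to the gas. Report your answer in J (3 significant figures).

Isothermal ⇒ ΔU = 0, so Q = W = nRT ln(V₂/V₁).
Q = (4.04)(8.314)(374) ln(2.99/5.46) = 12562 × -0.6022 = -7565 J.

Q ≈ -7560 J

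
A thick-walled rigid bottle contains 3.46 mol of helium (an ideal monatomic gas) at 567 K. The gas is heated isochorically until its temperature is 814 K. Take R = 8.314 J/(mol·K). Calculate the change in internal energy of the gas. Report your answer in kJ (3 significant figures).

Constant volume ⇒ W = 0, so Q = ΔU = nCᵥΔT with Cᵥ = 3R/2 = 12.47 J/(mol·K).
ΔU = (3.46)(12.47)(814 − 567) = 10658 J.

ΔU ≈ 10.7 kJ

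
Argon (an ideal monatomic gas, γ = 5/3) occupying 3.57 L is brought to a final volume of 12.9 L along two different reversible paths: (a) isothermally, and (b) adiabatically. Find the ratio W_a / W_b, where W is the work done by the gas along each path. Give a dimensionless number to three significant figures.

Path (a) isothermal: W = P₁V₁ ln(V₂/V₁) → W_a/(P₁V₁) = 1.285.
Path (b) adiabatic: W = P₁V₁(1 − (V₁/V₂)^(γ−1))/(γ−1) → W_b/(P₁V₁) = 0.863.
W_a / W_b = 1.285 / 0.863 = 1.489.

W_a / W_b ≈ 1.49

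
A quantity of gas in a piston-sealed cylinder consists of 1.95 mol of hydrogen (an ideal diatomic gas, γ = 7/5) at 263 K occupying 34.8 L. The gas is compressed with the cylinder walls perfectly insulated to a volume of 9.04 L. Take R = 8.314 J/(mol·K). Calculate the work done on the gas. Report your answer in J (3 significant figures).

Adiabatic: TV^(γ−1) = const with γ = 7/5.
T₂ = T₁ (V₁/V₂)^(γ−1) = 263 × (34.8/9.04)^0.4 = 263 × 1.715 = 450.9 K.
W_by = nCᵥ(T₁ − T₂) = (1.95)(20.79)(263 − 450.9) = -7617 J.
Work on gas = −W_by = 7617 J.

W ≈ 7620 J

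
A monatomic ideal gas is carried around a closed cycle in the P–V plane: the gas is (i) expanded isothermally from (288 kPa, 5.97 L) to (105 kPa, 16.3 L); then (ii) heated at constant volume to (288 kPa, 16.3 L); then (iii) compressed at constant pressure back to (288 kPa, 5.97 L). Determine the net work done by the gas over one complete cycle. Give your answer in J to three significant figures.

Leg (i): W = PᵢVᵢ ln(V_f/Vᵢ) = (1719) ln(16.3/5.97) = 1727 J.
Leg (ii): W = 0.
Leg (iii): W = PΔV = (288)(5.97 − 16.3) = -2975 J.
W_net = 1727 − 2975 = -1248 J.

W_net ≈ -1250 J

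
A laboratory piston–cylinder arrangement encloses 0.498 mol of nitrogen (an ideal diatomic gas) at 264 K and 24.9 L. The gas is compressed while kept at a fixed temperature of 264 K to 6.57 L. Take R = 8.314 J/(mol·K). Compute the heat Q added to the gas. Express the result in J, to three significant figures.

Isothermal ⇒ ΔU = 0, so Q = W = nRT ln(V₂/V₁).
Q = (0.498)(8.314)(264) ln(6.57/24.9) = 1093 × -1.332 = -1456 J.

Q ≈ -1460 J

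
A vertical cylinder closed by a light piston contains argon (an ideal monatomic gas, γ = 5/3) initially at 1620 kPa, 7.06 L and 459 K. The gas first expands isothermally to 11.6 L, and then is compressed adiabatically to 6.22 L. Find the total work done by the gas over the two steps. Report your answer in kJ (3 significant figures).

Step 1 (isothermal): W = P₁V₁ ln(V₂/V₁) = (11437) ln(11.6/7.06) = 5679 J.
After step 1: P = 986 kPa, V = 11.6 L, T = 459 K.
Step 2 (adiabatic): W = (P₁V₁ − P₂V₂)/(γ−1) = (11437 − 17329)/0.667 = -8837 J.
W_total = 5679 − 8837 = -3158 J.

W_total ≈ -3.16 kJ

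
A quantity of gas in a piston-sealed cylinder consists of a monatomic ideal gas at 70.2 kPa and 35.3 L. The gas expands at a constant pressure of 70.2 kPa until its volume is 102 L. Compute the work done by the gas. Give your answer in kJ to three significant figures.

Isobaric: W = P ΔV.
W = (70.2 kPa)(102 − 35.3 L) = (70.2)(66.7) = 4682 J.

W ≈ 4.68 kJ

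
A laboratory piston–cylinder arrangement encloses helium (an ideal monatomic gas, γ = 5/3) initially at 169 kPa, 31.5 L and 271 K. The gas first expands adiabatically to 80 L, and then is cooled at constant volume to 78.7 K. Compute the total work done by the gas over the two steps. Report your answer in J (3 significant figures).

W_total ≈ 3700 J

Step 1 (adiabatic): W = (P₁V₁ − P₂V₂)/(γ−1) = (5324 − 2860)/0.667 = 3695 J.
Step 2 (isochoric): W = 0 (constant volume).
W_total = 3695 + 0 = 3695 J.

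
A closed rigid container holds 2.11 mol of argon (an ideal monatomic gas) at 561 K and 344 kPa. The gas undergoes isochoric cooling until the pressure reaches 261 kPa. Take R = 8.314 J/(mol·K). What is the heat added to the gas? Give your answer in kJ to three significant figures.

Q ≈ -3.56 kJ

Constant volume ⇒ W = 0, so Q = ΔU = nCᵥΔT with Cᵥ = 3R/2 = 12.47 J/(mol·K).
At constant V, T₂/T₁ = P₂/P₁ ⇒ ΔT = T₁(P₂/P₁ − 1) = 561·(261/344 − 1) = -135.4 K.
ΔU = (2.11)(12.47)(-135.4) = -3562 J.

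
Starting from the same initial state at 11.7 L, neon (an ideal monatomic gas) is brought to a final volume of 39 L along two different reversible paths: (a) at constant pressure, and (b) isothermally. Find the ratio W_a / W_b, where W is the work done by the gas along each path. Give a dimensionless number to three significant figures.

Path (a) isobaric: W = P₁(V₂ − V₁) → W_a/(P₁V₁) = 2.333.
Path (b) isothermal: W = P₁V₁ ln(V₂/V₁) → W_b/(P₁V₁) = 1.204.
W_a / W_b = 2.333 / 1.204 = 1.938.

W_a / W_b ≈ 1.94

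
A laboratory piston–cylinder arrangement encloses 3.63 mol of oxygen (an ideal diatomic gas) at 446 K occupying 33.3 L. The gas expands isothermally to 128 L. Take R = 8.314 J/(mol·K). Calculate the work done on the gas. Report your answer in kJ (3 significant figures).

W ≈ -18.1 kJ

Isothermal: W = nRT ln(V₂/V₁).
W = (3.63)(8.314)(446) × ln(128/33.3)
  = 13460 × 1.346
W_by_gas = 18124 J; work on gas = −W_by = -18124 J.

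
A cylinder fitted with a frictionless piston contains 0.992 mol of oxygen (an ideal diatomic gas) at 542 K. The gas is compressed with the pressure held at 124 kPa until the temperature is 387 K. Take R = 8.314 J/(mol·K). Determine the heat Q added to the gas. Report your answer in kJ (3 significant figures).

Q ≈ -4.47 kJ

Isobaric: W = nRΔT = (0.992)(8.314)(-155) = -1278 J.
ΔU = nCᵥΔT with Cᵥ = 5R/2: ΔU = (0.992)(20.79)(-155) = -3196 J.
Q = ΔU + W = -3196 − 1278 = -4474 J.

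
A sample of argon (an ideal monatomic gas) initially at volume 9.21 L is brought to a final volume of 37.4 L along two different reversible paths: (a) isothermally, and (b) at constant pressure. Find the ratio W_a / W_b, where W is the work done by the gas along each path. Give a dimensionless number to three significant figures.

Path (a) isothermal: W = P₁V₁ ln(V₂/V₁) → W_a/(P₁V₁) = 1.401.
Path (b) isobaric: W = P₁(V₂ − V₁) → W_b/(P₁V₁) = 3.061.
W_a / W_b = 1.401 / 3.061 = 0.4578.

W_a / W_b ≈ 0.458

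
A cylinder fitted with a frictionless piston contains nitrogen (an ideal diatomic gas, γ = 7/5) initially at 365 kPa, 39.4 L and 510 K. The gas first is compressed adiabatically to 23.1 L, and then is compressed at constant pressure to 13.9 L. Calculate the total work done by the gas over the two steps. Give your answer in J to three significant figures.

W_total ≈ -15700 J

Step 1 (adiabatic): W = (P₁V₁ − P₂V₂)/(γ−1) = (14381 − 17805)/0.4 = -8560 J.
After step 1: P = 770.8 kPa, V = 23.1 L, T = 631.4 K.
Step 2 (isobaric): W = PΔV = (770.8 kPa)(13.9 − 23.1 L) = -7091 J.
W_total = -8560 − 7091 = -15651 J.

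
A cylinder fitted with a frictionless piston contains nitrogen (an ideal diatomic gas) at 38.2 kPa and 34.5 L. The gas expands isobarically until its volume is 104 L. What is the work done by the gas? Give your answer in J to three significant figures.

Isobaric: W = P ΔV.
W = (38.2 kPa)(104 − 34.5 L) = (38.2)(69.5) = 2655 J.

W ≈ 2650 J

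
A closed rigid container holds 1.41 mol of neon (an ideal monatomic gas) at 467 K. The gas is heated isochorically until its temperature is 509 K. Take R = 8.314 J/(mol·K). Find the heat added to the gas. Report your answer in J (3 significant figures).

Constant volume ⇒ W = 0, so Q = ΔU = nCᵥΔT with Cᵥ = 3R/2 = 12.47 J/(mol·K).
ΔU = (1.41)(12.47)(509 − 467) = 738.5 J.

Q ≈ 739 J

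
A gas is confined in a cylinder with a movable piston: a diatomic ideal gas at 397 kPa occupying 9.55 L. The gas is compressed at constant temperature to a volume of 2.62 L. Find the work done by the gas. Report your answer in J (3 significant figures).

Isothermal: W = nRT ln(V₂/V₁) = P₁V₁ ln(V₂/V₁).
P₁V₁ = (397 kPa)(9.55 L) = 3791 J.
W = 3791 × ln(2.62/9.55) = 3791 × -1.293
W_by_gas = -4904 J.

W ≈ -4900 J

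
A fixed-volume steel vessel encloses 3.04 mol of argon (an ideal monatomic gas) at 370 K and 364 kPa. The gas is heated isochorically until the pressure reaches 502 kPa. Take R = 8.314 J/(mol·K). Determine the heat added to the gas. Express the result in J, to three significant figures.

Q ≈ 5320 J

Constant volume ⇒ W = 0, so Q = ΔU = nCᵥΔT with Cᵥ = 3R/2 = 12.47 J/(mol·K).
At constant V, T₂/T₁ = P₂/P₁ ⇒ ΔT = T₁(P₂/P₁ − 1) = 370·(502/364 − 1) = 140.3 K.
ΔU = (3.04)(12.47)(140.3) = 5318 J.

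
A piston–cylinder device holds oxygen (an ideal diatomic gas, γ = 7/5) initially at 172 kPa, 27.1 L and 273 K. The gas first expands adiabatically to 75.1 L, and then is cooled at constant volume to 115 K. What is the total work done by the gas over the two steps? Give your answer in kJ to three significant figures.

W_total ≈ 3.90 kJ

Step 1 (adiabatic): W = (P₁V₁ − P₂V₂)/(γ−1) = (4661 − 3100)/0.4 = 3902 J.
Step 2 (isochoric): W = 0 (constant volume).
W_total = 3902 + 0 = 3902 J.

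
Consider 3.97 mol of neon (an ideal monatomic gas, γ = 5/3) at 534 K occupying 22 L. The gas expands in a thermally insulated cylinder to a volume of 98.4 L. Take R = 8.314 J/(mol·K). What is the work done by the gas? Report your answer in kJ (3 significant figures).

W ≈ 16.7 kJ

Adiabatic: TV^(γ−1) = const with γ = 5/3.
T₂ = T₁ (V₁/V₂)^(γ−1) = 534 × (22/98.4)^0.667 = 534 × 0.3684 = 196.7 K.
W_by = nCᵥ(T₁ − T₂) = (3.97)(12.47)(534 − 196.7) = 16699 J.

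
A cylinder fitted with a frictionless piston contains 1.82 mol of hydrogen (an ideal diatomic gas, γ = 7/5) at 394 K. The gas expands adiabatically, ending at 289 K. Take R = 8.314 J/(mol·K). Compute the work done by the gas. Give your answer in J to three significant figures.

W ≈ 3970 J

Adiabatic ⇒ Q = 0, so W_by = −ΔU = nCᵥ(T₁ − T₂).
Cᵥ = 5R/2 = 20.79 J/(mol·K).
W = (1.82)(20.79)(394 − 289) = 3972 J.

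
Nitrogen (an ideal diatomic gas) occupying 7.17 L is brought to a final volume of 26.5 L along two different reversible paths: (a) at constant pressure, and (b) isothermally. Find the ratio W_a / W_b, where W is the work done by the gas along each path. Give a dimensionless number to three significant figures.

Path (a) isobaric: W = P₁(V₂ − V₁) → W_a/(P₁V₁) = 2.696.
Path (b) isothermal: W = P₁V₁ ln(V₂/V₁) → W_b/(P₁V₁) = 1.307.
W_a / W_b = 2.696 / 1.307 = 2.062.

W_a / W_b ≈ 2.06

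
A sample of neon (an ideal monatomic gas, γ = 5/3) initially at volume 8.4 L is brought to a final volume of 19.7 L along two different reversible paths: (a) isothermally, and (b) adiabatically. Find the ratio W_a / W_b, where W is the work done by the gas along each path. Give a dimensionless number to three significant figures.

Path (a) isothermal: W = P₁V₁ ln(V₂/V₁) → W_a/(P₁V₁) = 0.8524.
Path (b) adiabatic: W = P₁V₁(1 − (V₁/V₂)^(γ−1))/(γ−1) → W_b/(P₁V₁) = 0.6502.
W_a / W_b = 0.8524 / 0.6502 = 1.311.

W_a / W_b ≈ 1.31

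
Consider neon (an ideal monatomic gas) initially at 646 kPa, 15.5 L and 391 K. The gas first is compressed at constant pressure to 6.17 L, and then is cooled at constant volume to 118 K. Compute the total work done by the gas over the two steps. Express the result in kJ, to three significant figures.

Step 1 (isobaric): W = PΔV = (646 kPa)(6.17 − 15.5 L) = -6027 J.
Step 2 (isochoric): W = 0 (constant volume).
W_total = -6027 + 0 = -6027 J.

W_total ≈ -6.03 kJ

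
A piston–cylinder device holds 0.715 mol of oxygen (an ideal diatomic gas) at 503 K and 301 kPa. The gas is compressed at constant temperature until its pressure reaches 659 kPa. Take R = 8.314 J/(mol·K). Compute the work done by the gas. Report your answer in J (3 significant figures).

W ≈ -2340 J

Isothermal process: W = nRT ln(V₂/V₁) = nRT ln(P₁/P₂).
W = (0.715)(8.314)(503) × ln(301/659)
  = 2990 × ln(0.4568) = 2990 × -0.7836
W_by_gas = -2343 J.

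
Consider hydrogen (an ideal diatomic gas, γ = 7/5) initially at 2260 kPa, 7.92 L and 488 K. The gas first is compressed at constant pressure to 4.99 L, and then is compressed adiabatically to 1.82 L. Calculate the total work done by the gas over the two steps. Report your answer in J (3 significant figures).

W_total ≈ -20600 J

Step 1 (isobaric): W = PΔV = (2260 kPa)(4.99 − 7.92 L) = -6622 J.
After step 1: P = 2260 kPa, V = 4.99 L, T = 307.5 K.
Step 2 (adiabatic): W = (P₁V₁ − P₂V₂)/(γ−1) = (11277 − 16882)/0.4 = -14011 J.
W_total = -6622 − 14011 = -20633 J.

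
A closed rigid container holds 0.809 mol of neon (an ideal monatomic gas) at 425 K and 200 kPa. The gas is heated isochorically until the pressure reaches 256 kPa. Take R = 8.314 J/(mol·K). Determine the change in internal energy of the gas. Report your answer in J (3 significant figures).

Constant volume ⇒ W = 0, so Q = ΔU = nCᵥΔT with Cᵥ = 3R/2 = 12.47 J/(mol·K).
At constant V, T₂/T₁ = P₂/P₁ ⇒ ΔT = T₁(P₂/P₁ − 1) = 425·(256/200 − 1) = 119 K.
ΔU = (0.809)(12.47)(119) = 1201 J.

ΔU ≈ 1200 J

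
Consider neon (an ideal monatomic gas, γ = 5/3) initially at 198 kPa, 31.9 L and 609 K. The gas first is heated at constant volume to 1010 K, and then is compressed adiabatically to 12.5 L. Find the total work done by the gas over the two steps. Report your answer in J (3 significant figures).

W_total ≈ -13600 J

Step 1 (isochoric): W = 0 (constant volume).
After step 1: P = 328.4 kPa (V unchanged).
Step 2 (adiabatic): W = (P₁V₁ − P₂V₂)/(γ−1) = (10475 − 19562)/0.667 = -13630 J.
W_total = 0 − 13630 = -13630 J.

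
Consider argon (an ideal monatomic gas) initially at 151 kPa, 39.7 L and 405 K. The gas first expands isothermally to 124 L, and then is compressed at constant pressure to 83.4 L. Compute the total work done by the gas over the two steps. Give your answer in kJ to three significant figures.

Step 1 (isothermal): W = P₁V₁ ln(V₂/V₁) = (5995) ln(124/39.7) = 6828 J.
After step 1: P = 48.34 kPa, V = 124 L, T = 405 K.
Step 2 (isobaric): W = PΔV = (48.34 kPa)(83.4 − 124 L) = -1963 J.
W_total = 6828 − 1963 = 4865 J.

W_total ≈ 4.86 kJ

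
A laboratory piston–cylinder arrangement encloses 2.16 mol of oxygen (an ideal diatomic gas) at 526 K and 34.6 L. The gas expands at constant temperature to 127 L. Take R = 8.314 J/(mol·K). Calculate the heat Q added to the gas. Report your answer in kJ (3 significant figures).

Q ≈ 12.3 kJ

Isothermal ⇒ ΔU = 0, so Q = W = nRT ln(V₂/V₁).
Q = (2.16)(8.314)(526) ln(127/34.6) = 9446 × 1.3 = 12283 J.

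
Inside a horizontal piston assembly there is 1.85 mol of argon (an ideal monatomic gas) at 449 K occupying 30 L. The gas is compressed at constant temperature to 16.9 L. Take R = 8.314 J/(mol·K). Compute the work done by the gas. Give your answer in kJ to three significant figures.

W ≈ -3.96 kJ

Isothermal: W = nRT ln(V₂/V₁).
W = (1.85)(8.314)(449) × ln(16.9/30)
  = 6906 × -0.5739
W_by_gas = -3963 J.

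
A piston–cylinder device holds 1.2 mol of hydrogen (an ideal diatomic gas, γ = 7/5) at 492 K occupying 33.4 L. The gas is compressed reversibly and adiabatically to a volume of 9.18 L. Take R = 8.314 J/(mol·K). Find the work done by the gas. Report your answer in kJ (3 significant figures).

Adiabatic: TV^(γ−1) = const with γ = 7/5.
T₂ = T₁ (V₁/V₂)^(γ−1) = 492 × (33.4/9.18)^0.4 = 492 × 1.676 = 824.8 K.
W_by = nCᵥ(T₁ − T₂) = (1.2)(20.79)(492 − 824.8) = -8300 J.

W ≈ -8.30 kJ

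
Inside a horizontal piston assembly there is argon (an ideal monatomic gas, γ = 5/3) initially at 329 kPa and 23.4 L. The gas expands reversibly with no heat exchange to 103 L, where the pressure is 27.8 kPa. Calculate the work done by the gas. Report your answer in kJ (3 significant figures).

Adiabatic: W = (P₁V₁ − P₂V₂)/(γ − 1) with γ = 5/3.
P₁V₁ = 7699 J, P₂V₂ = 2863 J.
W = (7699 − 2863) / 0.6667 = 7253 J.

W ≈ 7.25 kJ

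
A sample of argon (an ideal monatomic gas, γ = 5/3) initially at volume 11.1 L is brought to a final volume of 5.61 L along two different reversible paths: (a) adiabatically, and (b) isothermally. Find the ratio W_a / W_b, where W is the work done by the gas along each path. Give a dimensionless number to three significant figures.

Path (a) adiabatic: W = P₁V₁(1 − (V₁/V₂)^(γ−1))/(γ−1) → W_a/(P₁V₁) = -0.8641.
Path (b) isothermal: W = P₁V₁ ln(V₂/V₁) → W_b/(P₁V₁) = -0.6824.
W_a / W_b = -0.8641 / -0.6824 = 1.266.

W_a / W_b ≈ 1.27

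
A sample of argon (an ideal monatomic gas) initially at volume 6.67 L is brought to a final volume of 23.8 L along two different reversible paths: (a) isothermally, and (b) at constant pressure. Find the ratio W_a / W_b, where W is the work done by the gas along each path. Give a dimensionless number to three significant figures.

Path (a) isothermal: W = P₁V₁ ln(V₂/V₁) → W_a/(P₁V₁) = 1.272.
Path (b) isobaric: W = P₁(V₂ − V₁) → W_b/(P₁V₁) = 2.568.
W_a / W_b = 1.272 / 2.568 = 0.4953.

W_a / W_b ≈ 0.495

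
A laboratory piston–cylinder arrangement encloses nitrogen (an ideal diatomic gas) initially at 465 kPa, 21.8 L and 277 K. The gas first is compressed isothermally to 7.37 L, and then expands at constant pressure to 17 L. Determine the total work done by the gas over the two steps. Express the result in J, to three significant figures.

W_total ≈ 2250 J

Step 1 (isothermal): W = P₁V₁ ln(V₂/V₁) = (10137) ln(7.37/21.8) = -10993 J.
After step 1: P = 1375 kPa, V = 7.37 L, T = 277 K.
Step 2 (isobaric): W = PΔV = (1375 kPa)(17 − 7.37 L) = 13245 J.
W_total = -10993 + 13245 = 2252 J.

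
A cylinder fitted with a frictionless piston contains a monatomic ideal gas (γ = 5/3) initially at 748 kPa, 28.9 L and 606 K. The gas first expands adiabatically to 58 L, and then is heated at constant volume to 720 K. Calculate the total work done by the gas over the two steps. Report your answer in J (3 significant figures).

W_total ≈ 12000 J

Step 1 (adiabatic): W = (P₁V₁ − P₂V₂)/(γ−1) = (21617 − 13587)/0.667 = 12046 J.
Step 2 (isochoric): W = 0 (constant volume).
W_total = 12046 + 0 = 12046 J.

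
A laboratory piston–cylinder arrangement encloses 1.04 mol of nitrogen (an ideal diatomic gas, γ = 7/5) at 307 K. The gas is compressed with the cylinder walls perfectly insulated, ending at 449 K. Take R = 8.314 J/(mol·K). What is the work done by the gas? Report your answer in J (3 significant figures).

Adiabatic ⇒ Q = 0, so W_by = −ΔU = nCᵥ(T₁ − T₂).
Cᵥ = 5R/2 = 20.79 J/(mol·K).
W = (1.04)(20.79)(307 − 449) = -3070 J.

W ≈ -3070 J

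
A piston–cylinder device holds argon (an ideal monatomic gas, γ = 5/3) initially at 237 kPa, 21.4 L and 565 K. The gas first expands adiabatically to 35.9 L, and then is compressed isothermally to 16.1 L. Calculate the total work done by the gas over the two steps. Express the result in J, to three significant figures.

Step 1 (adiabatic): W = (P₁V₁ − P₂V₂)/(γ−1) = (5072 − 3592)/0.667 = 2219 J.
After step 1: P = 100.1 kPa, V = 35.9 L, T = 400.2 K.
Step 2 (isothermal): W = P₁V₁ ln(V₂/V₁) = (3592) ln(16.1/35.9) = -2881 J.
W_total = 2219 − 2881 = -661.5 J.

W_total ≈ -662 J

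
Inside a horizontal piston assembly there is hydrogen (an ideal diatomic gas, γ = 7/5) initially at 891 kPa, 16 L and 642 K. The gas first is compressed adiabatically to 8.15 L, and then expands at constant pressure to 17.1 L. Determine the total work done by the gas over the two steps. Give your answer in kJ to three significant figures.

Step 1 (adiabatic): W = (P₁V₁ − P₂V₂)/(γ−1) = (14256 − 18672)/0.4 = -11039 J.
After step 1: P = 2291 kPa, V = 8.15 L, T = 840.9 K.
Step 2 (isobaric): W = PΔV = (2291 kPa)(17.1 − 8.15 L) = 20504 J.
W_total = -11039 + 20504 = 9465 J.

W_total ≈ 9.47 kJ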